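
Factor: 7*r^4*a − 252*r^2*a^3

7*a*r^2*(r − 6*a)*(r + 6*a)

Factor out 7*r^2*a, leaving r^2 − 36*a^2, which is a difference of two squares.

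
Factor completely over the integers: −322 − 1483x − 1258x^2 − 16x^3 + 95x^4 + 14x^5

(2x − 7)(7x + 2)(x + 1)(x^2 + 9x + 23)

Trying the rational-root candidates, x = 7/2 is a root, giving the factor (2x − 7) and quotient 7x^4 + 72x^3 + 244x^2 + 225x + 46.
Then x = −1 is a root, so (x + 1) divides it; the quotient is 7x^3 + 65x^2 + 179x + 46.
Next, x = −2/7 is a root, so (7x + 2) is a factor; dividing leaves x^2 + 9x + 23.
The quadratic x^2 + 9x + 23 has discriminant −11 < 0 and is irreducible over ℤ.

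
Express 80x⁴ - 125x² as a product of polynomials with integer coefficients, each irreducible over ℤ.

5x²(4x + 5)(4x - 5)

Factor out 5x², leaving 16x² - 25, which is a difference of two squares.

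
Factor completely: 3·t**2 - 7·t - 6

Need a pair with product 3·(-6) = -18 and sum -7: that's -9 and 2.
Split the middle term: 3·t**2 - 9·t + 2·t - 6 = 3·t·(t - 3) + 2·(t - 3).

(3·t + 2)·(t - 3)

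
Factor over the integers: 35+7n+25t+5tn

Group as (5tn+25t) + (7n+35) = 5t(n+5) + 7(n+5).
Both groups share the factor (n+5).

(5t+7)(n+5)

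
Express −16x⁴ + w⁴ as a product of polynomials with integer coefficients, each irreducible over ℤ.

(w + 2x)(w − 2x)(w² + 4x²)

Write as (w²)² − (4x²)², then factor w² − 4x² once more.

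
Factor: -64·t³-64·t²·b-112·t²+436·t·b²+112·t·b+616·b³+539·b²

-(4·t-11·b)·(4·t+7·b)·(4·t+8·b+7)

Group: 4·t·(-16·t²+12·t·b-28·t+88·b²+77·b) + 7·b·(-16·t²+12·t·b-28·t+88·b²+77·b); both groups contain (-16·t²+12·t·b-28·t+88·b²+77·b), so (4·t+7·b) is a factor with cofactor -16·t²+12·t·b-28·t+88·b²+77·b.
The cofactor groups again: -16·t²+12·t·b-28·t+88·b²+77·b = -4·t·(4·t-11·b) + (-8·b-7)·(4·t-11·b); both groups contain (4·t-11·b), giving -(4·t+8·b+7)·(4·t-11·b).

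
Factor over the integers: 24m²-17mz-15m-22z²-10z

(3m+2z)(8m-11z-5)

Group: 3m(8m-11z-5) + 2z(8m-11z-5); both groups contain (8m-11z-5).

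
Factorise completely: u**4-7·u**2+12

(u+2)·(u-2)·(u**2-3)

Substitute w = u**2 to get a quadratic in w, then factor.
u**2-3 is irreducible over ℤ (3 is not a perfect square).
u**2-4 is a difference of squares.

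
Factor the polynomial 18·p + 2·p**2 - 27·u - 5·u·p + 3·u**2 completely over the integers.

(3·u - 2·p)·(u - p - 9)

Group: 3·u·(u - p - 9) - 2·p·(u - p - 9); both groups contain (u - p - 9).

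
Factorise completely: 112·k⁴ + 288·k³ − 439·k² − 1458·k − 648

(4·k + 9)·(4·k − 9)·(7·k + 4)·(k + 2)

Among the possible rational roots, k = −2 is a root, giving the factor (k + 2) and quotient 112·k³ + 64·k² − 567·k − 324.
Continuing, k = 9/4 is a root, giving the factor (4·k − 9) and quotient 28·k² + 79·k + 36.
The remaining quadratic factors as (4·k + 9)(7·k + 4).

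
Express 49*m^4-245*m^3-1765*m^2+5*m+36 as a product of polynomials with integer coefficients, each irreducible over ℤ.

By the rational root theorem, m = -4 is a root, so (m+4) divides it; the quotient is 49*m^3-441*m^2-m+9.
Next, m = -1/7 is a root, so (7*m+1) is a factor; dividing leaves 7*m^2-64*m+9.
The remaining quadratic factors as (7*m-1)(m-9).

(7*m+1)*(7*m-1)*(m+4)*(m-9)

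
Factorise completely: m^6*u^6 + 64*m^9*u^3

m^6*u^3*(4*m + u)*(16*m^2 - 4*m*u + u^2)

Pull out the common factor m^6*u^3, leaving 64*m^3 + u^3.
Recognize a sum of cubes with the parts u and 4*m.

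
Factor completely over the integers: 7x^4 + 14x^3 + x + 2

(x + 2)(7x^3 + 1)

Group as (7x^4 + x) + (14x^3 + 2) = x(7x^3 + 1) + 2(7x^3 + 1).
Both groups share the factor (7x^3 + 1).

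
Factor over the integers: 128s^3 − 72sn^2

Pull out the common factor 8s; 16s^2 − 9n^2 is a difference of squares.

8s(4s − 3n)(4s + 3n)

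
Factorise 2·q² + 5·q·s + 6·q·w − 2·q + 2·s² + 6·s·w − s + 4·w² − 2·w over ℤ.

Group: q·(2·q + s + 2·w) + (2·s + 2·w − 1)·(2·q + s + 2·w); both groups contain (2·q + s + 2·w).

(2·q + s + 2·w)·(q + 2·s + 2·w − 1)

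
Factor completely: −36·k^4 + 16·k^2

Every term has a factor of 4·k^2; factoring it out leaves −9·k^2 + 4.
Recognize a difference of squares with the parts 2 and 3·k.

−4·k^2·(3·k + 2)·(3·k − 2)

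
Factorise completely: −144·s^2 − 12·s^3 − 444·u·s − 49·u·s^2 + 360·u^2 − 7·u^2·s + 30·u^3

(2·u − 3·s)·(15·u + 4·s)·(u + s + 12)

Group: u·(30·u^2 − 37·u·s − 12·s^2) + (s + 12)·(30·u^2 − 37·u·s − 12·s^2); both groups contain (30·u^2 − 37·u·s − 12·s^2), so (u + s + 12) is a factor with cofactor 30·u^2 − 37·u·s − 12·s^2.
The cofactor groups again: 30·u^2 − 37·u·s − 12·s^2 = 2·u·(15·u + 4·s) − 3·s·(15·u + 4·s); both groups contain (15·u + 4·s), giving (2·u − 3·s)·(15·u + 4·s).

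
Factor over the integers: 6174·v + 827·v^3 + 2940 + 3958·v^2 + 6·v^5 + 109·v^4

By the rational root theorem, v = −1 is a root, giving the factor (v + 1) and quotient 6·v^4 + 103·v^3 + 724·v^2 + 3234·v + 2940.
Next, v = −7/6 is a root, giving the factor (6·v + 7) and quotient v^3 + 16·v^2 + 102·v + 420.
Next, v = −10 is a root, giving the factor (v + 10) and quotient v^2 + 6·v + 42.
The quadratic v^2 + 6·v + 42 has discriminant −132 < 0 and is irreducible over ℤ.

(6·v + 7)·(v + 1)·(v + 10)·(v^2 + 6·v + 42)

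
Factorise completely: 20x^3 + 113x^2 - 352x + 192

(4x - 3)(5x - 8)(x + 8)

Testing divisors of the constant over divisors of the leading coefficient, x = 8/5 is a root, so (5x - 8) divides it; the quotient is 4x^2 + 29x - 24.
The remaining quadratic factors as (4x - 3)(x + 8).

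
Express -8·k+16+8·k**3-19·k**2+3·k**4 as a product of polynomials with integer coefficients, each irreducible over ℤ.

(3·k-4)·(k+1)·(k+4)·(k-1)

Testing divisors of the constant over divisors of the leading coefficient, k = -1 is a root, so (k+1) is a factor; dividing leaves 3·k**3+5·k**2-24·k+16.
Next, k = -4 is a root, so (k+4) divides it; the quotient is 3·k**2-7·k+4.
The remaining quadratic factors as (3·k-4)(k-1).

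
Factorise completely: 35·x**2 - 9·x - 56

(5·x - 7)·(7·x + 8)

Need a pair with product 35·(-56) = -1960 and sum -9: that's 40 and -49.
Split the middle term: 35·x**2 + 40·x - 49·x - 56 = 5·x·(7·x + 8) - 7·(7·x + 8).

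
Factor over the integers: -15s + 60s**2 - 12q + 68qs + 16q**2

Group: 4q(4q + 5s) + (12s - 3)(4q + 5s); both groups contain (4q + 5s).

(4q + 12s - 3)(4q + 5s)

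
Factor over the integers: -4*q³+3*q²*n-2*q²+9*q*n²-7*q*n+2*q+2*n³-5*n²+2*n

-(q-2*n+1)*(4*q+n-2)*(q+n)

Group: 4*q*(-q²+q*n-q+2*n²-n) + (n-2)*(-q²+q*n-q+2*n²-n); both groups contain (-q²+q*n-q+2*n²-n), so (4*q+n-2) is a factor with cofactor -q²+q*n-q+2*n²-n.
The cofactor groups again: -q²+q*n-q+2*n²-n = -q*(q+n) + (2*n-1)*(q+n); both groups contain (q+n), giving -(q-2*n+1)*(q+n).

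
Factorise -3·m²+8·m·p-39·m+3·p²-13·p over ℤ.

Group: -3·m·(m-3·p+13) - p·(m-3·p+13); both groups contain (m-3·p+13).

-(3·m+p)·(m-3·p+13)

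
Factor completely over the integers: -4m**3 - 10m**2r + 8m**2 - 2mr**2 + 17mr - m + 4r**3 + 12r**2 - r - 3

-(2m + 2r + 1)(2m - r - 3)(m + 2r - 1)

Group: 2m(-2m**2 - 3mr + 5m + 2r**2 + 5r - 3) + (2r + 1)(-2m**2 - 3mr + 5m + 2r**2 + 5r - 3); both groups contain (-2m**2 - 3mr + 5m + 2r**2 + 5r - 3), so (2m + 2r + 1) is a factor with cofactor -2m**2 - 3mr + 5m + 2r**2 + 5r - 3.
The cofactor groups again: -2m**2 - 3mr + 5m + 2r**2 + 5r - 3 = -m(2m - r - 3) + (-2r + 1)(2m - r - 3); both groups contain (2m - r - 3), giving -(m + 2r - 1)(2m - r - 3).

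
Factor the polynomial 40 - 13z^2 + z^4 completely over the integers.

Substitute u = z^2 to get a quadratic in u, then factor.
z^2 - 8 is irreducible over ℤ (8 is not a perfect square).
z^2 - 5 is irreducible over ℤ (5 is not a perfect square).

(z^2 - 5)(z^2 - 8)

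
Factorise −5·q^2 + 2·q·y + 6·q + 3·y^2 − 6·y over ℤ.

−(5·q + 3·y − 6)·(q − y)

Group: −5·q·(q − y) + (−3·y + 6)·(q − y); both groups contain (q − y).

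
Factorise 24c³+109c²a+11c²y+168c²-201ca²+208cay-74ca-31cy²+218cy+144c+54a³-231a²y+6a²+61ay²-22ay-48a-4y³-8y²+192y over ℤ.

(8c-9a+y+8)(3c-a+4y)(c+6a-y+6)

Group: 8c(3c²+17ca+cy+18c-6a²+25ay-6a-4y²+24y) + (-9a+y+8)(3c²+17ca+cy+18c-6a²+25ay-6a-4y²+24y); both groups contain (3c²+17ca+cy+18c-6a²+25ay-6a-4y²+24y), so (8c-9a+y+8) is a factor with cofactor 3c²+17ca+cy+18c-6a²+25ay-6a-4y²+24y.
The cofactor groups again: 3c²+17ca+cy+18c-6a²+25ay-6a-4y²+24y = c(3c-a+4y) + (6a-y+6)(3c-a+4y); both groups contain (3c-a+4y), giving (c+6a-y+6)(3c-a+4y).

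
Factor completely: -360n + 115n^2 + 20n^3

Pull out the common factor 5n, then factor the remaining trinomial.

5n(4n - 9)(n + 8)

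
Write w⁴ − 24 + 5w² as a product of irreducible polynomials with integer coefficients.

(w² + 8)(w² − 3)

Substitute u = w² to get a quadratic in u, then factor.
w² + 8 is irreducible over ℤ (always positive, so no real roots).
w² − 3 is irreducible over ℤ (3 is not a perfect square).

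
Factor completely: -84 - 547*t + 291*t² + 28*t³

(4*t - 7)*(7*t + 1)*(t + 12)

By the rational root theorem, t = -1/7 is a root, so (7*t + 1) divides it; the quotient is 4*t² + 41*t - 84.
The remaining quadratic factors as (t + 12)(4*t - 7).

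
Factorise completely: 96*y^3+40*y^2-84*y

Pull out the common factor 4*y, then factor the remaining trinomial.

4*y*(4*y-3)*(6*y+7)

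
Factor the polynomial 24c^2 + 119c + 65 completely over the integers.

(3c + 13)(8c + 5)

Need a pair with product 24·65 = 1560 and sum 119: that's 15 and 104.
Split the middle term: 24c^2 + 15c + 104c + 65 = 3c(8c + 5) + 13(8c + 5).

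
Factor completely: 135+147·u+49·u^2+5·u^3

(5·u+9)·(u+3)·(u+5)

Trying the rational-root candidates, u = -3 is a root, so (u+3) divides it; the quotient is 5·u^2+34·u+45.
The remaining quadratic factors as (5·u+9)(u+5).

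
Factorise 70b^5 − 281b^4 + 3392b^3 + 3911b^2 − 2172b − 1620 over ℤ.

Among the possible rational roots, b = 5/7 is a root, so (7b − 5) divides it; the quotient is 10b^4 − 33b^3 + 461b^2 + 888b + 324.
Next, b = −6/5 is a root, giving the factor (5b + 6) and quotient 2b^3 − 9b^2 + 103b + 54.
Continuing, b = −1/2 is a root, so (2b + 1) is a factor; dividing leaves b^2 − 5b + 54.
The quadratic b^2 − 5b + 54 has discriminant −191 < 0 and is irreducible over ℤ.

(2b + 1)(5b + 6)(7b − 5)(b^2 − 5b + 54)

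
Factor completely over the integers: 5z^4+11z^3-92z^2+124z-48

Among the possible rational roots, z = 4/5 is a root, so (5z-4) is a factor; dividing leaves z^3+3z^2-16z+12.
Next, z = 1 is a root, giving the factor (z-1) and quotient z^2+4z-12.
The remaining quadratic factors as (z+6)(z-2).

(5z-4)(z+6)(z-1)(z-2)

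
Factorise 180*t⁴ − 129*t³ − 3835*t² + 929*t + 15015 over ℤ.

(3*t − 13)*(3*t − 7)*(4*t + 15)*(5*t + 11)

Among the possible rational roots, t = −15/4 is a root, so (4*t + 15) divides it; the quotient is 45*t³ − 201*t² − 205*t + 1001.
Continuing, t = −11/5 is a root, giving the factor (5*t + 11) and quotient 9*t² − 60*t + 91.
The remaining quadratic factors as (3*t − 13)(3*t − 7).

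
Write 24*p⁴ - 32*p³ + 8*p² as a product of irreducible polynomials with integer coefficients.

8*p²*(3*p - 1)*(p - 1)

Pull out the common factor 8*p², then factor the remaining trinomial.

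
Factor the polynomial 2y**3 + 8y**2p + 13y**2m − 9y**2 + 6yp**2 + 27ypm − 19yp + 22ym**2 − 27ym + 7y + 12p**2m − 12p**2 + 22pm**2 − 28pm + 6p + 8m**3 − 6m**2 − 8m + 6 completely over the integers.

Group: y(2y**2 + 8yp + 9ym − 5y + 6p**2 + 11pm − 3p + 4m**2 + m − 3) + (2m − 2)(2y**2 + 8yp + 9ym − 5y + 6p**2 + 11pm − 3p + 4m**2 + m − 3); both groups contain (2y**2 + 8yp + 9ym − 5y + 6p**2 + 11pm − 3p + 4m**2 + m − 3), so (y + 2m − 2) is a factor with cofactor 2y**2 + 8yp + 9ym − 5y + 6p**2 + 11pm − 3p + 4m**2 + m − 3.
The cofactor groups again: 2y**2 + 8yp + 9ym − 5y + 6p**2 + 11pm − 3p + 4m**2 + m − 3 = 2y(y + 3p + 4m − 3) + (2p + m + 1)(y + 3p + 4m − 3); both groups contain (y + 3p + 4m − 3), giving (2y + 2p + m + 1)(y + 3p + 4m − 3).

(y + 2m − 2)(y + 3p + 4m − 3)(2y + 2p + m + 1)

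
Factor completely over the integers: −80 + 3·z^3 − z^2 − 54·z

Testing divisors of the constant over divisors of the leading coefficient, z = −2 is a root, so (z + 2) is a factor; dividing leaves 3·z^2 − 7·z − 40.
The remaining quadratic factors as (z − 5)(3·z + 8).

(3·z + 8)·(z + 2)·(z − 5)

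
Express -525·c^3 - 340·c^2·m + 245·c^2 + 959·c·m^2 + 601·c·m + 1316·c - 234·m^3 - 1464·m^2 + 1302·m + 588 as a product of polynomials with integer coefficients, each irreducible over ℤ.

Group: 7·c·(-75·c^2 - 70·c·m - 115·c + 117·m^2 - 87·m - 42) + (-2·m - 14)·(-75·c^2 - 70·c·m - 115·c + 117·m^2 - 87·m - 42); both groups contain (-75·c^2 - 70·c·m - 115·c + 117·m^2 - 87·m - 42), so (7·c - 2·m - 14) is a factor with cofactor -75·c^2 - 70·c·m - 115·c + 117·m^2 - 87·m - 42.
The cofactor groups again: -75·c^2 - 70·c·m - 115·c + 117·m^2 - 87·m - 42 = -15·c·(5·c + 9·m + 3) + (13·m - 14)·(5·c + 9·m + 3); both groups contain (5·c + 9·m + 3), giving -(15·c - 13·m + 14)·(5·c + 9·m + 3).

-(15·c - 13·m + 14)·(5·c + 9·m + 3)·(7·c - 2·m - 14)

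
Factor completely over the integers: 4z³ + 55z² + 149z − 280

(4z − 5)(z + 7)(z + 8)

Trying the rational-root candidates, z = −7 is a root, giving the factor (z + 7) and quotient 4z² + 27z − 40.
The remaining quadratic factors as (z + 8)(4z − 5).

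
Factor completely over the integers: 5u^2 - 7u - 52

Need a pair with product 5·(-52) = -260 and sum -7: that's 13 and -20.
Split the middle term: 5u^2 + 13u - 20u - 52 = u(5u + 13) - 4(5u + 13).

(5u + 13)(u - 4)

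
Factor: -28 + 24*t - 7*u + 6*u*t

Group as (6*u*t - 7*u) + (24*t - 28) = u*(6*t - 7) + 4*(6*t - 7).
Both groups share the factor (6*t - 7).

(6*t - 7)*(u + 4)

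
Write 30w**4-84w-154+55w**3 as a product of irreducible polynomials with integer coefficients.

Group as (30w**4-84w) + (55w**3-154) = 6w(5w**3-14) + 11(5w**3-14).
Both groups share the factor (5w**3-14).

(6w+11)(5w**3-14)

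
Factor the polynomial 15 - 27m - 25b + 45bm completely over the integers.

(5b - 3)(9m - 5)

Group as (45bm - 25b) + (-27m + 15) = 5b(9m - 5) - 3(9m - 5).
Both groups share the factor (9m - 5).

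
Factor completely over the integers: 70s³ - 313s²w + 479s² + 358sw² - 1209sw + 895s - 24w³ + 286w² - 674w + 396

Group: 14s(5s² - 22sw + 31s + 24w² - 70w + 44) + (-w + 9)(5s² - 22sw + 31s + 24w² - 70w + 44); both groups contain (5s² - 22sw + 31s + 24w² - 70w + 44), so (14s - w + 9) is a factor with cofactor 5s² - 22sw + 31s + 24w² - 70w + 44.
The cofactor groups again: 5s² - 22sw + 31s + 24w² - 70w + 44 = s(5s - 12w + 11) + (-2w + 4)(5s - 12w + 11); both groups contain (5s - 12w + 11), giving (s - 2w + 4)(5s - 12w + 11).

(14s - w + 9)(5s - 12w + 11)(s - 2w + 4)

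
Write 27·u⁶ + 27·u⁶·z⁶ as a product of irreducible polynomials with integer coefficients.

27·u⁶·(z² + 1)·(z⁴ - z² + 1)

Pull out the common factor 27·u⁶, leaving z⁶ + 1.
Recognize a sum of cubes with the parts z² and 1.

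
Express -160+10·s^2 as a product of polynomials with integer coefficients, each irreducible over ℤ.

10·(s+4)·(s-4)

Pull out the common factor 10; s^2-16 is a difference of squares.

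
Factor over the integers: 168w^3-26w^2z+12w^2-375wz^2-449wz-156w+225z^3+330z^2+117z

(14w-15z-13)(3w+5z+3)(4w-3z)

Group: 4w(42w^2+25wz+3w-75z^2-110z-39) - 3z(42w^2+25wz+3w-75z^2-110z-39); both groups contain (42w^2+25wz+3w-75z^2-110z-39), so (4w-3z) is a factor with cofactor 42w^2+25wz+3w-75z^2-110z-39.
The cofactor groups again: 42w^2+25wz+3w-75z^2-110z-39 = 14w(3w+5z+3) + (-15z-13)(3w+5z+3); both groups contain (3w+5z+3), giving (14w-15z-13)(3w+5z+3).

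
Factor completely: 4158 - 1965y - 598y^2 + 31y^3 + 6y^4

Among the possible rational roots, y = -14/3 is a root, so (3y + 14) is a factor; dividing leaves 2y^3 + y^2 - 204y + 297.
Continuing, y = 3/2 is a root, giving the factor (2y - 3) and quotient y^2 + 2y - 99.
The remaining quadratic factors as (y - 9)(y + 11).

(2y - 3)(3y + 14)(y + 11)(y - 9)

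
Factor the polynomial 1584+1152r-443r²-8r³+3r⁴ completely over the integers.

Testing divisors of the constant over divisors of the leading coefficient, r = 11/3 is a root, giving the factor (3r-11) and quotient r³+r²-144r-144.
Continuing, r = -12 is a root, giving the factor (r+12) and quotient r²-11r-12.
The remaining quadratic factors as (r-12)(r+1).

(3r-11)(r+1)(r+12)(r-12)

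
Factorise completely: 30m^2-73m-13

(5m-13)(6m+1)

Need a pair with product 30·(-13) = -390 and sum -73: that's -78 and 5.
Split the middle term: 30m^2-78m + 5m-13 = 6m(5m-13) + (5m-13).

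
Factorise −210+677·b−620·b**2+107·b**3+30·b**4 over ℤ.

Among the possible rational roots, b = −7 is a root, so (b+7) divides it; the quotient is 30·b**3−103·b**2+101·b−30.
Then b = 3/5 is a root, so (5·b−3) divides it; the quotient is 6·b**2−17·b+10.
The remaining quadratic factors as (b−2)(6·b−5).

(5·b−3)·(6·b−5)·(b+7)·(b−2)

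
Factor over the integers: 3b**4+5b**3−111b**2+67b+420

By the rational root theorem, b = −5/3 is a root, giving the factor (3b+5) and quotient b**3−37b+84.
Continuing, b = 4 is a root, so (b−4) is a factor; dividing leaves b**2+4b−21.
The remaining quadratic factors as (b+7)(b−3).

(3b+5)(b+7)(b−3)(b−4)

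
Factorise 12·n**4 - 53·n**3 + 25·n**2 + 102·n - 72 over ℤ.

(3·n + 4)·(4·n - 3)·(n - 2)·(n - 3)

By the rational root theorem, n = 2 is a root, so (n - 2) divides it; the quotient is 12·n**3 - 29·n**2 - 33·n + 36.
Continuing, n = 3/4 is a root, giving the factor (4·n - 3) and quotient 3·n**2 - 5·n - 12.
The remaining quadratic factors as (n - 3)(3·n + 4).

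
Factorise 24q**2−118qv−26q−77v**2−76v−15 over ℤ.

(12q+7v+5)(2q−11v−3)

Group: 12q(2q−11v−3) + (7v+5)(2q−11v−3); both groups contain (2q−11v−3).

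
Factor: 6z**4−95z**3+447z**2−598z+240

Testing divisors of the constant over divisors of the leading coefficient, z = 8 is a root, giving the factor (z−8) and quotient 6z**3−47z**2+71z−30.
Next, z = 5/6 is a root, so (6z−5) is a factor; dividing leaves z**2−7z+6.
The remaining quadratic factors as (z−6)(z−1).

(6z−5)(z−1)(z−6)(z−8)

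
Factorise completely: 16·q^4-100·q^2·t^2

4·q^2·(2·q+5·t)·(2·q-5·t)

Factor out 4·q^2, leaving 4·q^2-25·t^2, which is a difference of two squares.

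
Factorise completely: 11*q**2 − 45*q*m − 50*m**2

Group: 11*q*(q − 5*m) + 10*m*(q − 5*m); both groups contain (q − 5*m).

(q − 5*m)*(11*q + 10*m)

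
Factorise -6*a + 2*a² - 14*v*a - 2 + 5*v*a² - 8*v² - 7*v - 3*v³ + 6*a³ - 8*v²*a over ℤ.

-(v - a + 1)*(3*v + 2*a + 2)*(v + 3*a + 1)

Group: v*(-3*v² - 11*v*a - 5*v - 6*a² - 8*a - 2) + (-a + 1)*(-3*v² - 11*v*a - 5*v - 6*a² - 8*a - 2); both groups contain (-3*v² - 11*v*a - 5*v - 6*a² - 8*a - 2), so (v - a + 1) is a factor with cofactor -3*v² - 11*v*a - 5*v - 6*a² - 8*a - 2.
The cofactor groups again: -3*v² - 11*v*a - 5*v - 6*a² - 8*a - 2 = -3*v*(v + 3*a + 1) + (-2*a - 2)*(v + 3*a + 1); both groups contain (v + 3*a + 1), giving -(3*v + 2*a + 2)*(v + 3*a + 1).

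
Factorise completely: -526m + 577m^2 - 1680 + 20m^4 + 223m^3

Testing divisors of the constant over divisors of the leading coefficient, m = 8/5 is a root, so (5m - 8) divides it; the quotient is 4m^3 + 51m^2 + 197m + 210.
Continuing, m = -7/4 is a root, so (4m + 7) is a factor; dividing leaves m^2 + 11m + 30.
The remaining quadratic factors as (m + 6)(m + 5).

(4m + 7)(5m - 8)(m + 5)(m + 6)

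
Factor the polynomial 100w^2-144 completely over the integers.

Pull out the common factor 4; 25w^2-36 is a difference of squares.

4(5w+6)(5w-6)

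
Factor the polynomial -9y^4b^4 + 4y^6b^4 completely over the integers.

b^4y^4(2y + 3)(2y - 3)

Pull out the common factor y^4b^4, leaving 4y^2 - 9.
Recognize a difference of squares with the parts 2y and 3.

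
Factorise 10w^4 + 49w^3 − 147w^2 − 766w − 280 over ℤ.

Trying the rational-root candidates, w = 4 is a root, so (w − 4) is a factor; dividing leaves 10w^3 + 89w^2 + 209w + 70.
Then w = −7/2 is a root, so (2w + 7) divides it; the quotient is 5w^2 + 27w + 10.
The remaining quadratic factors as (5w + 2)(w + 5).

(2w + 7)(5w + 2)(w + 5)(w − 4)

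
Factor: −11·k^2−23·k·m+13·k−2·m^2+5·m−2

−(11·k+m−2)·(k+2·m−1)

Group: −11·k·(k+2·m−1) + (−m+2)·(k+2·m−1); both groups contain (k+2·m−1).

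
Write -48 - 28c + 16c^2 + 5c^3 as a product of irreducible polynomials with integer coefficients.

Among the possible rational roots, c = -6/5 is a root, so (5c + 6) is a factor; dividing leaves c^2 + 2c - 8.
The remaining quadratic factors as (c + 4)(c - 2).

(5c + 6)(c + 4)(c - 2)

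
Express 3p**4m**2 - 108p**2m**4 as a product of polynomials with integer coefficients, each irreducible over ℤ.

Factor out 3p**2m**2, leaving p**2 - 36m**2, which is a difference of two squares.

3m**2p**2(p - 6m)(p + 6m)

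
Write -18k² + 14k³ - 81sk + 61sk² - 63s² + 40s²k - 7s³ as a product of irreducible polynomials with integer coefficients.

-(s - 7k + 9)(7s + 2k)(s + k)

Group: 7s(-s² + 6sk - 9s + 7k² - 9k) + 2k(-s² + 6sk - 9s + 7k² - 9k); both groups contain (-s² + 6sk - 9s + 7k² - 9k), so (7s + 2k) is a factor with cofactor -s² + 6sk - 9s + 7k² - 9k.
The cofactor groups again: -s² + 6sk - 9s + 7k² - 9k = -s(s + k) + (7k - 9)(s + k); both groups contain (s + k), giving -(s - 7k + 9)(s + k).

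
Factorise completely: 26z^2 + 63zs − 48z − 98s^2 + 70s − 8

Group: 2z(13z − 14s + 2) + (7s − 4)(13z − 14s + 2); both groups contain (13z − 14s + 2).

(13z − 14s + 2)(2z + 7s − 4)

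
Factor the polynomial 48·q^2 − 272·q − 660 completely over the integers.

Pull out the common factor 4, then factor the remaining trinomial.

4·(2·q − 15)·(6·q + 11)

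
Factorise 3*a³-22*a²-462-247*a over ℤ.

Trying the rational-root candidates, a = -11/3 is a root, so (3*a+11) divides it; the quotient is a²-11*a-42.
The remaining quadratic factors as (a+3)(a-14).

(3*a+11)*(a+3)*(a-14)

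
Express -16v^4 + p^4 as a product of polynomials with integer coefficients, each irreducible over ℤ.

Difference of squares twice: with A = p and B = 2v, A⁴ − B⁴ = (A² − B²)(A² + B²), and A² − B² factors again.

(p + 2v)(p - 2v)(p^2 + 4v^2)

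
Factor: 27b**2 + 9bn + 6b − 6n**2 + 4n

(3b + 2n)(9b − 3n + 2)

Group: 9b(3b + 2n) + (−3n + 2)(3b + 2n); both groups contain (3b + 2n).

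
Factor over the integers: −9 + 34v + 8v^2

Need a pair with product 8·(−9) = −72 and sum 34: that's 36 and −2.
Split the middle term: 8v^2 + 36v − 2v − 9 = 4v(2v + 9) − (2v + 9).

(2v + 9)(4v − 1)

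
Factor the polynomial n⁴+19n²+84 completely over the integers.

(n²+12)(n²+7)

Substitute u = n² to get a quadratic in u, then factor.
n²+12 is irreducible over ℤ (always positive, so no real roots).
n²+7 is irreducible over ℤ (always positive, so no real roots).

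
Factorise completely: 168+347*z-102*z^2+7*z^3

(7*z+3)*(z-7)*(z-8)

Trying the rational-root candidates, z = 8 is a root, so (z-8) is a factor; dividing leaves 7*z^2-46*z-21.
The remaining quadratic factors as (7*z+3)(z-7).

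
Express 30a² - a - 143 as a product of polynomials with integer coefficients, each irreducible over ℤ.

Need a pair with product 30·(-143) = -4290 and sum -1: that's -66 and 65.
Split the middle term: 30a² - 66a + 65a - 143 = 6a(5a - 11) + 13(5a - 11).

(5a - 11)(6a + 13)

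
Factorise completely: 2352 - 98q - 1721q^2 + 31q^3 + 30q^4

Trying the rational-root candidates, q = -6/5 is a root, giving the factor (5q + 6) and quotient 6q^3 - q^2 - 343q + 392.
Continuing, q = 7/6 is a root, so (6q - 7) divides it; the quotient is q^2 + q - 56.
The remaining quadratic factors as (q + 8)(q - 7).

(5q + 6)(6q - 7)(q + 8)(q - 7)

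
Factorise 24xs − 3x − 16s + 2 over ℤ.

(3x − 2)(8s − 1)

Group as (24xs − 3x) + (−16s + 2) = 3x(8s − 1) − 2(8s − 1).
Both groups share the factor (8s − 1).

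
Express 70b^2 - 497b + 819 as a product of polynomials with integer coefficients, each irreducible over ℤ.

Pull out the common factor 7, then factor the remaining trinomial.

7(2b - 9)(5b - 13)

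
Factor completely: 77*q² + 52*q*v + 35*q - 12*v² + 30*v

(11*q - 2*v + 5)*(7*q + 6*v)

Group: 11*q*(7*q + 6*v) + (-2*v + 5)*(7*q + 6*v); both groups contain (7*q + 6*v).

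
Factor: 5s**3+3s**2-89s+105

(5s-7)(s+5)(s-3)

Trying the rational-root candidates, s = -5 is a root, so (s+5) divides it; the quotient is 5s**2-22s+21.
The remaining quadratic factors as (s-3)(5s-7).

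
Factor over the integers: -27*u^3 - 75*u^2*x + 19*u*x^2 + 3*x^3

-(3*u - x)*(9*u + x)*(u + 3*x)

Group: u*(-27*u^2 + 6*u*x + x^2) + 3*x*(-27*u^2 + 6*u*x + x^2); both groups contain (-27*u^2 + 6*u*x + x^2), so (u + 3*x) is a factor with cofactor -27*u^2 + 6*u*x + x^2.
The cofactor groups again: -27*u^2 + 6*u*x + x^2 = -9*u*(3*u - x) - x*(3*u - x); both groups contain (3*u - x), giving -(9*u + x)*(3*u - x).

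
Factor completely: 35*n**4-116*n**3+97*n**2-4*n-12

Trying the rational-root candidates, n = 1 is a root, so (n-1) is a factor; dividing leaves 35*n**3-81*n**2+16*n+12.
Next, n = 2 is a root, giving the factor (n-2) and quotient 35*n**2-11*n-6.
The remaining quadratic factors as (5*n-3)(7*n+2).

(5*n-3)*(7*n+2)*(n-1)*(n-2)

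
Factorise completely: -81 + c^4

(c + 3)(c - 3)(c^2 + 9)

Difference of squares twice: with A = c and B = 3, A⁴ − B⁴ = (A² − B²)(A² + B²), and A² − B² factors again.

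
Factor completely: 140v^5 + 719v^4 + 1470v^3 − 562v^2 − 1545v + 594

Testing divisors of the constant over divisors of the leading coefficient, v = −9/7 is a root, giving the factor (7v + 9) and quotient 20v^4 + 77v^3 + 111v^2 − 223v + 66.
Then v = 3/4 is a root, giving the factor (4v − 3) and quotient 5v^3 + 23v^2 + 45v − 22.
Then v = 2/5 is a root, so (5v − 2) is a factor; dividing leaves v^2 + 5v + 11.
The quadratic v^2 + 5v + 11 has discriminant −19 < 0 and is irreducible over ℤ.

(4v − 3)(5v − 2)(7v + 9)(v^2 + 5v + 11)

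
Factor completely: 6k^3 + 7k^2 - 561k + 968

(6k - 11)(k + 11)(k - 8)

Testing divisors of the constant over divisors of the leading coefficient, k = -11 is a root, so (k + 11) divides it; the quotient is 6k^2 - 59k + 88.
The remaining quadratic factors as (k - 8)(6k - 11).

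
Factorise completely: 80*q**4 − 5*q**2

5*q**2*(4*q + 1)*(4*q − 1)

Every term has a factor of 5*q**2. Then 16*q**2 − 1 = (4*q)² − (1)².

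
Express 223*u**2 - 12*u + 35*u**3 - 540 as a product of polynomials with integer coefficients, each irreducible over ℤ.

(5*u + 9)*(7*u - 10)*(u + 6)

By the rational root theorem, u = 10/7 is a root, so (7*u - 10) is a factor; dividing leaves 5*u**2 + 39*u + 54.
The remaining quadratic factors as (u + 6)(5*u + 9).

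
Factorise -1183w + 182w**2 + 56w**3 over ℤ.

7w(2w + 13)(4w - 13)

Pull out the common factor 7w, then factor the remaining trinomial.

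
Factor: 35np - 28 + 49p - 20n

Group as (35np - 20n) + (49p - 28) = 5n(7p - 4) + 7(7p - 4).
Both groups share the factor (7p - 4).

(5n + 7)(7p - 4)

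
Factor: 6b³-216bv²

6b(b+6v)(b-6v)

Every term has a factor of 6b. Then b²-36v² = (b)² − (6v)².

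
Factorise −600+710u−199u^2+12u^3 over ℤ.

(3u−10)(4u−5)(u−12)

By the rational root theorem, u = 10/3 is a root, giving the factor (3u−10) and quotient 4u^2−53u+60.
The remaining quadratic factors as (u−12)(4u−5).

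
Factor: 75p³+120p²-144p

Pull out the common factor 3p, then factor the remaining trinomial.

3p(5p+12)(5p-4)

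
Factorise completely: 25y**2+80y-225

5(5y-9)(y+5)

Pull out the common factor 5, then factor the remaining trinomial.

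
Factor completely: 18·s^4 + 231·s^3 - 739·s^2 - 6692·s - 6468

Among the possible rational roots, s = 6 is a root, giving the factor (s - 6) and quotient 18·s^3 + 339·s^2 + 1295·s + 1078.
Continuing, s = -7/6 is a root, giving the factor (6·s + 7) and quotient 3·s^2 + 53·s + 154.
The remaining quadratic factors as (s + 14)(3·s + 11).

(3·s + 11)·(6·s + 7)·(s + 14)·(s - 6)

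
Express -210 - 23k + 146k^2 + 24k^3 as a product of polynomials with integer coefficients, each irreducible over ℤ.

(4k + 5)(6k - 7)(k + 6)

By the rational root theorem, k = 7/6 is a root, giving the factor (6k - 7) and quotient 4k^2 + 29k + 30.
The remaining quadratic factors as (k + 6)(4k + 5).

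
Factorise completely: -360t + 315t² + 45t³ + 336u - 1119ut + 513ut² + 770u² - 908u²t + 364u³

Group: 14u(26u² - 37ut + 55u - 3t² - 21t + 24) - 15t(26u² - 37ut + 55u - 3t² - 21t + 24); both groups contain (26u² - 37ut + 55u - 3t² - 21t + 24), so (14u - 15t) is a factor with cofactor 26u² - 37ut + 55u - 3t² - 21t + 24.
The cofactor groups again: 26u² - 37ut + 55u - 3t² - 21t + 24 = 2u(13u + t + 8) + (-3t + 3)(13u + t + 8); both groups contain (13u + t + 8), giving (2u - 3t + 3)(13u + t + 8).

(14u - 15t)(2u - 3t + 3)(13u + t + 8)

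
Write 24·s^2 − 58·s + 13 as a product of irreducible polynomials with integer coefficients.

(4·s − 1)·(6·s − 13)

Need a pair with product 24·13 = 312 and sum −58: that's −6 and −52.
Split the middle term: 24·s^2 − 6·s − 52·s + 13 = 6·s·(4·s − 1) − 13·(4·s − 1).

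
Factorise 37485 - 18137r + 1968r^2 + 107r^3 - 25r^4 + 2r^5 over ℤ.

Among the possible rational roots, r = -9 is a root, so (r + 9) divides it; the quotient is 2r^4 - 43r^3 + 494r^2 - 2478r + 4165.
Continuing, r = 7/2 is a root, giving the factor (2r - 7) and quotient r^3 - 18r^2 + 184r - 595.
Continuing, r = 5 is a root, so (r - 5) divides it; the quotient is r^2 - 13r + 119.
The quadratic r^2 - 13r + 119 has discriminant -307 < 0 and is irreducible over ℤ.

(2r - 7)(r + 9)(r - 5)(r^2 - 13r + 119)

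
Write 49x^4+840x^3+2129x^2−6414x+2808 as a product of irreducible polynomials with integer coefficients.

Among the possible rational roots, x = 4/7 is a root, so (7x−4) is a factor; dividing leaves 7x^3+124x^2+375x−702.
Then x = −13 is a root, giving the factor (x+13) and quotient 7x^2+33x−54.
The remaining quadratic factors as (7x−9)(x+6).

(7x−4)(7x−9)(x+13)(x+6)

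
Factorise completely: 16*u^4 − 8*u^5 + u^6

u^4*(u − 4)^2

Every term has a factor of u^4; factoring it out leaves u^2 − 8*u + 16.
Recognize a perfect-square trinomial with the parts 4 and u.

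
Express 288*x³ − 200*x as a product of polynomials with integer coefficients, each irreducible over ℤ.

8*x*(6*x + 5)*(6*x − 5)

Pull out the common factor 8*x; 36*x² − 25 is a difference of squares.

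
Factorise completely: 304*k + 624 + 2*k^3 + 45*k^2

(2*k + 13)*(k + 12)*(k + 4)

By the rational root theorem, k = −13/2 is a root, giving the factor (2*k + 13) and quotient k^2 + 16*k + 48.
The remaining quadratic factors as (k + 12)(k + 4).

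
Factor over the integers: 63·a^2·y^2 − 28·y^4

Pull out the common factor 7·y^2; 9·a^2 − 4·y^2 is a difference of squares.

7·y^2·(3·a + 2·y)·(3·a − 2·y)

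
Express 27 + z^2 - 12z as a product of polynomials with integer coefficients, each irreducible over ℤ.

(z - 3)(z - 9)

Two integers with product 27 and sum -12 are -9 and -3.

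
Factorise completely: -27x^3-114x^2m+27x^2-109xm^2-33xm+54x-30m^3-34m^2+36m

Group: 3x(-9x^2-32xm+9x-15m^2-17m+18) + 2m(-9x^2-32xm+9x-15m^2-17m+18); both groups contain (-9x^2-32xm+9x-15m^2-17m+18), so (3x+2m) is a factor with cofactor -9x^2-32xm+9x-15m^2-17m+18.
The cofactor groups again: -9x^2-32xm+9x-15m^2-17m+18 = -x(9x+5m+9) + (-3m+2)(9x+5m+9); both groups contain (9x+5m+9), giving -(x+3m-2)(9x+5m+9).

-(3x+2m)(x+3m-2)(9x+5m+9)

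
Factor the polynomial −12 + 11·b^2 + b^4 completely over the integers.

Substitute u = b^2 to get a quadratic in u, then factor.
b^2 + 12 is irreducible over ℤ (always positive, so no real roots).
b^2 − 1 is a difference of squares.

(b + 1)·(b − 1)·(b^2 + 12)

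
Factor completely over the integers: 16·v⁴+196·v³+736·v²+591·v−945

By the rational root theorem, v = −7/2 is a root, so (2·v+7) is a factor; dividing leaves 8·v³+70·v²+123·v−135.
Next, v = −9/2 is a root, giving the factor (2·v+9) and quotient 4·v²+17·v−15.
The remaining quadratic factors as (v+5)(4·v−3).

(2·v+7)·(2·v+9)·(4·v−3)·(v+5)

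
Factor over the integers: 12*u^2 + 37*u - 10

(3*u + 10)*(4*u - 1)

Need a pair with product 12·(-10) = -120 and sum 37: that's -3 and 40.
Split the middle term: 12*u^2 - 3*u + 40*u - 10 = 3*u*(4*u - 1) + 10*(4*u - 1).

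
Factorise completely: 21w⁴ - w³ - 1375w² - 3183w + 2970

Testing divisors of the constant over divisors of the leading coefficient, w = 9 is a root, giving the factor (w - 9) and quotient 21w³ + 188w² + 317w - 330.
Then w = -6 is a root, giving the factor (w + 6) and quotient 21w² + 62w - 55.
The remaining quadratic factors as (7w - 5)(3w + 11).

(3w + 11)(7w - 5)(w + 6)(w - 9)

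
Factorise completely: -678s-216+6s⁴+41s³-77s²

(2s+9)(3s+1)(s+6)(s-4)

By the rational root theorem, s = -9/2 is a root, giving the factor (2s+9) and quotient 3s³+7s²-70s-24.
Continuing, s = -1/3 is a root, so (3s+1) divides it; the quotient is s²+2s-24.
The remaining quadratic factors as (s-4)(s+6).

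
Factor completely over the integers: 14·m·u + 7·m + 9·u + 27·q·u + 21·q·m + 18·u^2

Group: 7·m·(3·q + 2·u + 1) + 9·u·(3·q + 2·u + 1); both groups contain (3·q + 2·u + 1).

(3·q + 2·u + 1)·(7·m + 9·u)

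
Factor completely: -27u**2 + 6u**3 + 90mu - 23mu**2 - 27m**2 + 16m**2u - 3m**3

Group: m(-3m**2 + 7mu - 27m - 2u**2 + 9u) - 3u(-3m**2 + 7mu - 27m - 2u**2 + 9u); both groups contain (-3m**2 + 7mu - 27m - 2u**2 + 9u), so (m - 3u) is a factor with cofactor -3m**2 + 7mu - 27m - 2u**2 + 9u.
The cofactor groups again: -3m**2 + 7mu - 27m - 2u**2 + 9u = -3m(m - 2u + 9) + u(m - 2u + 9); both groups contain (m - 2u + 9), giving -(3m - u)(m - 2u + 9).

-(3m - u)(m - 2u + 9)(m - 3u)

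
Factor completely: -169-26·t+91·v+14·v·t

Group as (14·v·t+91·v) + (-26·t-169) = 7·v·(2·t+13) - 13·(2·t+13).
Both groups share the factor (2·t+13).

(2·t+13)·(7·v-13)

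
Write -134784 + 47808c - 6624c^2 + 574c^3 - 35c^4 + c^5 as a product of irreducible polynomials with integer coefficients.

Testing divisors of the constant over divisors of the leading coefficient, c = 6 is a root, so (c - 6) is a factor; dividing leaves c^4 - 29c^3 + 400c^2 - 4224c + 22464.
Continuing, c = 12 is a root, so (c - 12) divides it; the quotient is c^3 - 17c^2 + 196c - 1872.
Continuing, c = 13 is a root, so (c - 13) divides it; the quotient is c^2 - 4c + 144.
The quadratic c^2 - 4c + 144 has discriminant -560 < 0 and is irreducible over ℤ.

(c - 12)(c - 13)(c - 6)(c^2 - 4c + 144)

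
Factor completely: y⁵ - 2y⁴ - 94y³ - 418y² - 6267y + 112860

(y + 12)(y - 11)(y - 9)(y² + 6y + 95)

Trying the rational-root candidates, y = 9 is a root, so (y - 9) is a factor; dividing leaves y⁴ + 7y³ - 31y² - 697y - 12540.
Continuing, y = -12 is a root, so (y + 12) divides it; the quotient is y³ - 5y² + 29y - 1045.
Next, y = 11 is a root, so (y - 11) divides it; the quotient is y² + 6y + 95.
The quadratic y² + 6y + 95 has discriminant -344 < 0 and is irreducible over ℤ.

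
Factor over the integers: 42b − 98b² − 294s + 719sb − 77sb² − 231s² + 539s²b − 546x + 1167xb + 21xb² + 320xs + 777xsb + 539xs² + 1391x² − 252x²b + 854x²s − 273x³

−(3x − 11s − 14)(13x + 7s − b)(7x + 7b − 3)

Group: 3x(−91x² − 49xs − 84xb + 39x − 49sb + 21s + 7b² − 3b) + (−11s − 14)(−91x² − 49xs − 84xb + 39x − 49sb + 21s + 7b² − 3b); both groups contain (−91x² − 49xs − 84xb + 39x − 49sb + 21s + 7b² − 3b), so (3x − 11s − 14) is a factor with cofactor −91x² − 49xs − 84xb + 39x − 49sb + 21s + 7b² − 3b.
The cofactor groups again: −91x² − 49xs − 84xb + 39x − 49sb + 21s + 7b² − 3b = −7x(13x + 7s − b) + (−7b + 3)(13x + 7s − b); both groups contain (13x + 7s − b), giving −(7x + 7b − 3)(13x + 7s − b).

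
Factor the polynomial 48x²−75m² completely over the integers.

Pull out the common factor 3; 16x²−25m² is a difference of squares.

3(4x−5m)(4x+5m)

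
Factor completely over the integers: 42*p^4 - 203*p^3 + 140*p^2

7*p^2*(6*p - 5)*(p - 4)

Pull out the common factor 7*p^2, then factor the remaining trinomial.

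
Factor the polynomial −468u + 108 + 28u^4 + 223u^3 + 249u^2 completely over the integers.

(4u − 3)(7u − 2)(u + 3)(u + 6)

Among the possible rational roots, u = −6 is a root, so (u + 6) divides it; the quotient is 28u^3 + 55u^2 − 81u + 18.
Then u = 3/4 is a root, so (4u − 3) divides it; the quotient is 7u^2 + 19u − 6.
The remaining quadratic factors as (7u − 2)(u + 3).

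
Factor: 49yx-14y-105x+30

(7x-2)(7y-15)

Group as (49yx-14y) + (-105x+30) = 7y(7x-2) - 15(7x-2).
Both groups share the factor (7x-2).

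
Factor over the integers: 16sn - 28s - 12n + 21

(4n - 7)(4s - 3)

Group as (16sn - 28s) + (-12n + 21) = 4s(4n - 7) - 3(4n - 7).
Both groups share the factor (4n - 7).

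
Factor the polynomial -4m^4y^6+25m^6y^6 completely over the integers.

m^4y^6(5m+2)(5m-2)

Factor out m^4y^6 first: what remains is 25m^2-4.
Recognize a difference of squares with the parts 5m and 2.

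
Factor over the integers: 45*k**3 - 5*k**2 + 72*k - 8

Group as (45*k**3 + 72*k) + (-5*k**2 - 8) = 9*k*(5*k**2 + 8) - (5*k**2 + 8).
Both groups share the factor (5*k**2 + 8).

(9*k - 1)*(5*k**2 + 8)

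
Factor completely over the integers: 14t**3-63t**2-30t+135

(2t-9)(7t**2-15)

Group as (14t**3-30t) + (-63t**2+135) = 2t(7t**2-15) - 9(7t**2-15).
Both groups share the factor (7t**2-15).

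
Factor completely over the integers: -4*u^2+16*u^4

Factor out 4*u^2, leaving 4*u^2-1, which is a difference of two squares.

4*u^2*(2*u+1)*(2*u-1)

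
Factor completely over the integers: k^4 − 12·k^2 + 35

Substitute u = k^2 to get a quadratic in u, then factor.
k^2 − 7 is irreducible over ℤ (7 is not a perfect square).
k^2 − 5 is irreducible over ℤ (5 is not a perfect square).

(k^2 − 5)·(k^2 − 7)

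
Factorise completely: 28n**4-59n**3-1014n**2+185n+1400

Trying the rational-root candidates, n = -5 is a root, giving the factor (n+5) and quotient 28n**3-199n**2-19n+280.
Continuing, n = -8/7 is a root, giving the factor (7n+8) and quotient 4n**2-33n+35.
The remaining quadratic factors as (4n-5)(n-7).

(4n-5)(7n+8)(n+5)(n-7)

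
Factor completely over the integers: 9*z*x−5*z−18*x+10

(9*x−5)*(z−2)

Group as (9*z*x−5*z) + (−18*x+10) = z*(9*x−5) − 2*(9*x−5).
Both groups share the factor (9*x−5).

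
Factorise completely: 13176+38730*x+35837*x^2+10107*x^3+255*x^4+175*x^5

(5*x+4)*(5*x+9)*(7*x+6)*(x^2-2*x+61)

Among the possible rational roots, x = -9/5 is a root, so (5*x+9) divides it; the quotient is 35*x^4-12*x^3+2043*x^2+3490*x+1464.
Next, x = -4/5 is a root, giving the factor (5*x+4) and quotient 7*x^3-8*x^2+415*x+366.
Then x = -6/7 is a root, giving the factor (7*x+6) and quotient x^2-2*x+61.
The quadratic x^2-2*x+61 has discriminant -240 < 0 and is irreducible over ℤ.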